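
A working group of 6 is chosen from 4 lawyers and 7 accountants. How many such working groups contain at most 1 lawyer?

91

Split by how many lawyers are chosen (0 through 1).
Sum: C(4,0)·C(7,6) + C(4,1)·C(7,5) = 7 + 84 = 91.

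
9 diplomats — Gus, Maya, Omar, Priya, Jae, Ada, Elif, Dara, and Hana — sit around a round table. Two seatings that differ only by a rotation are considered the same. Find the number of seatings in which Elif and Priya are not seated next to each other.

All circular seatings of 9 people number (8)! = 40320.
Seatings with Elif beside Priya: treat them as a block with 2 internal orders, giving 2 × (7)! = 10080.
Subtracting, 40320 − 10080 = 30240.

30240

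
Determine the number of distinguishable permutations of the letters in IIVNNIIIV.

The 9 letters of IIVNNIIIV have repeats: I appearing 5 times, N appearing twice, and V appearing twice.
Dividing 9! = 362880 by 5!·2!·2! = 480 for the repeated letters gives 756.

756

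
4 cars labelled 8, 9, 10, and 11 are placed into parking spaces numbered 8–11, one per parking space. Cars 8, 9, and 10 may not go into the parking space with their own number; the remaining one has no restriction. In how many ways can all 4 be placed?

11

Let Aᵢ (for i ∈ {8, 9, 10}) be the placements that put car i in its forbidden parking space. Any j of these fix j positions, leaving (4−j)! ways to fill the rest, and there are C(3,j) ways to pick which j.
By inclusion–exclusion, the number of valid placements is Σ_{j=0}^{3} (−1)^j C(3,j)·(4−j)!.
Computing: 24 − 18 + 6 − 1 = 11.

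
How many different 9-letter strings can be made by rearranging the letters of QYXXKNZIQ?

90720

Letter multiplicities in QYXXKNZIQ: I×1, K×1, N×1, Q×2, X×2, Y×1, Z×1.
So there are 9! / (2!·2!) = 90720 distinguishable arrangements.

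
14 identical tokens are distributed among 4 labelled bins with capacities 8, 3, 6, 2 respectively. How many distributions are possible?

Ignoring the caps, the number of non-negative solutions to x_1+…+x_4 = 14 is C(17,3) = 680.
Subtract solutions that violate a single cap (substitute x_i' = x_i − (cap_i+1)): x_1 ≥ 9 gives C(8,3) = 56; x_2 ≥ 4 gives C(13,3) = 286; x_3 ≥ 7 gives C(10,3) = 120; x_4 ≥ 3 gives C(14,3) = 364. Together 826.
Add back pairs where two caps are both exceeded: 4 + 0 + 10 + 20 + 120 + 35 = 189.
Subtract triples: 0 + 0 + 0 + 1 = 1.
By inclusion–exclusion the count is 680 − 826 + 189 − 1 = 42.

42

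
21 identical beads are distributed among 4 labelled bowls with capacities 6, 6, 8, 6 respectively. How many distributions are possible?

56

By stars and bars, unrestricted non-negative solutions to x_1+…+x_4 = 21 number C(21+3,3) = 2024.
Subtract solutions that violate a single cap (substitute x_i' = x_i − (cap_i+1)): x_1 ≥ 7 gives C(17,3) = 680; x_2 ≥ 7 gives C(17,3) = 680; x_3 ≥ 9 gives C(15,3) = 455; x_4 ≥ 7 gives C(17,3) = 680. Together 2495.
Add back pairs where two caps are both exceeded: 120 + 56 + 120 + 56 + 120 + 56 = 528.
Subtract triples: 0 + 1 + 0 + 0 = 1.
By inclusion–exclusion the count is 2024 − 2495 + 528 − 1 = 56.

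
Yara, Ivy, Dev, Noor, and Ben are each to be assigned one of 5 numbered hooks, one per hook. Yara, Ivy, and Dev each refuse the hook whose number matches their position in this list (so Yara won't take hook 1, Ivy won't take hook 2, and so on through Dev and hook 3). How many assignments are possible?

Let Aᵢ (for i ∈ {1, 2, 3}) be the placements that put person i in their forbidden hook. Any j of these fix j positions, leaving (5−j)! ways to fill the rest, and there are C(3,j) ways to pick which j.
By inclusion–exclusion, the number of valid placements is Σ_{j=0}^{3} (−1)^j C(3,j)·(5−j)!.
Computing: 120 − 72 + 18 − 2 = 64.

64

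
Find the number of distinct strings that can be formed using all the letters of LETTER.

180

Letter multiplicities in LETTER: E×2, L×1, R×1, T×2.
So there are 6! / (2!·2!) = 180 distinguishable arrangements.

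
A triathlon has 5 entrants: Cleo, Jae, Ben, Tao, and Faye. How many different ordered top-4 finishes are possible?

This is an ordered selection of 4 from 5: P(5,4).
That gives 5 × 4 × 3 × 2 = 120.

120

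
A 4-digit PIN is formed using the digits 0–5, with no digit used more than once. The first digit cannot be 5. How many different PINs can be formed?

300

The first digit has 6−1 = 5 choices (anything except 5).
The remaining 3 digits are filled from the other 5 symbols without repetition: 5 × 4 × 3 = 60.
Total: 5 × 60 = 300.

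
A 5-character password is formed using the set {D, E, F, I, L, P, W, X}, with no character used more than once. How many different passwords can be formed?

6720

This is a permutation of 5 out of 8: P(8,5) = 8!/3!.
That product is 8 × 7 × 6 × 5 × 4 = 6720.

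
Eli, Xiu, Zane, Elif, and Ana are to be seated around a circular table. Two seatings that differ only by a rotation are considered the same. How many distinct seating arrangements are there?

24

Seat Eli anywhere (absorbing the rotational symmetry), then permute the other 4: (4)! = 24.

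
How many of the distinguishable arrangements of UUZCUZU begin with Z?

Fix Z in the first position and arrange the remaining 6 letters.
Those 6 letters have U appearing 4 times, giving (6)!/(4!) = 30.

30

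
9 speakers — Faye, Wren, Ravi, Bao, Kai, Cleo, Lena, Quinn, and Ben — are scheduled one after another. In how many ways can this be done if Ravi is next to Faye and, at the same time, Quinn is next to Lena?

Treat {Ravi,Faye} as one block (2 orders) and {Quinn,Lena} as another (2 orders).
That leaves 7 units to arrange: 2 × 2 × 7! = 4 × 5040 = 20160.

20160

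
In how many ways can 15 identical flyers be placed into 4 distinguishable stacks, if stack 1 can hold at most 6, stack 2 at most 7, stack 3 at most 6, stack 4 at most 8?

By stars and bars, unrestricted non-negative solutions to x_1+…+x_4 = 15 number C(15+3,3) = 816.
Subtract solutions that violate a single cap (substitute x_i' = x_i − (cap_i+1)): x_1 ≥ 7 gives C(11,3) = 165; x_2 ≥ 8 gives C(10,3) = 120; x_3 ≥ 7 gives C(11,3) = 165; x_4 ≥ 9 gives C(9,3) = 84. Together 534.
Add back pairs where two caps are both exceeded: 1 + 4 + 0 + 1 + 0 + 0 = 6.
By inclusion–exclusion the count is 816 − 534 + 6 = 288.

288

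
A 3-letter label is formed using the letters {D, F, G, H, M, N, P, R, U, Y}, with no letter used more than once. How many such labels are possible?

With no repetition, fill the 3 letters in order: 10 choices, then 9, down to 8.
10 × 9 × 8 = 720.

720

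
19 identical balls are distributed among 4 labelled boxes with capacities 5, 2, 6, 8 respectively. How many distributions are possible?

10

By stars and bars, unrestricted non-negative solutions to x_1+…+x_4 = 19 number C(19+3,3) = 1540.
Subtract solutions that violate a single cap (substitute x_i' = x_i − (cap_i+1)): x_1 ≥ 6 gives C(16,3) = 560; x_2 ≥ 3 gives C(19,3) = 969; x_3 ≥ 7 gives C(15,3) = 455; x_4 ≥ 9 gives C(13,3) = 286. Together 2270.
Add back pairs where two caps are both exceeded: 286 + 84 + 35 + 220 + 120 + 20 = 765.
Subtract triples: 20 + 4 + 0 + 1 = 25.
By inclusion–exclusion the count is 1540 − 2270 + 765 − 25 = 10.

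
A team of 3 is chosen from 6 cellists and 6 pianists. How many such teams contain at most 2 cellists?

Split by how many cellists are chosen (0 through 2).
Sum: C(6,0)·C(6,3) + C(6,1)·C(6,2) + C(6,2)·C(6,1) = 20 + 90 + 90 = 200.

200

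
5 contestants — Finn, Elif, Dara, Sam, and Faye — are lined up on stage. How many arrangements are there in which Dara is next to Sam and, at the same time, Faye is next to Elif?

Treat {Dara,Sam} as one block (2 orders) and {Faye,Elif} as another (2 orders).
That leaves 3 units to arrange: 2 × 2 × 3! = 4 × 6 = 24.

24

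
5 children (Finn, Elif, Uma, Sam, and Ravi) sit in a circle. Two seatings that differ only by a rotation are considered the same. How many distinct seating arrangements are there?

24

Fix one person's seat to break rotational symmetry; the remaining 4 people can be arranged in (4)! = 24 ways.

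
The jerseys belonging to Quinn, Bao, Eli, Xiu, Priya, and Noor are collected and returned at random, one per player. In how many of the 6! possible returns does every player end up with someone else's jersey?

Let Aᵢ be the assignments in which player i gets their old jersey. We want the size of the complement of A₁∪…∪A_6.
By inclusion–exclusion this is Σ_{j=0}^{6} (−1)^j C(6,j)·(6−j)!.
Computing: 720 − 720 + 360 − 120 + 30 − 6 + 1 = 265.

265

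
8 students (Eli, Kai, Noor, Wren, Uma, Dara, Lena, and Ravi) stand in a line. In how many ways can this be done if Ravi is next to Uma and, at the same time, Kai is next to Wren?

Treat {Ravi,Uma} as one block (2 orders) and {Kai,Wren} as another (2 orders).
That leaves 6 units to arrange: 2 × 2 × 6! = 4 × 720 = 2880.

2880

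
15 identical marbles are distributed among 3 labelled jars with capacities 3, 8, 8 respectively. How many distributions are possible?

14

Ignoring the caps, the number of non-negative solutions to x_1+…+x_3 = 15 is C(17,2) = 136.
Subtract solutions that violate a single cap (substitute x_i' = x_i − (cap_i+1)): x_1 ≥ 4 gives C(13,2) = 78; x_2 ≥ 9 gives C(8,2) = 28; x_3 ≥ 9 gives C(8,2) = 28. Together 134.
Add back pairs where two caps are both exceeded: 6 + 6 + 0 = 12.
By inclusion–exclusion the count is 136 − 134 + 12 = 14.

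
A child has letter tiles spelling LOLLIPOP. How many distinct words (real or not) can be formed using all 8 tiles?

1680

LOLLIPOP has 8 letters with L appearing 3 times, O appearing twice, and P appearing twice.
So there are 8! / (3!·2!·2!) = 1680 distinguishable arrangements.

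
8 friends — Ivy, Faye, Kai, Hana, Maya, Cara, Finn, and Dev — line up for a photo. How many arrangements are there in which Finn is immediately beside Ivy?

Glue Finn and Ivy into one block (2 internal orders), leaving 7 units to arrange in a row.
That gives 2 × 7! = 2 × 5040 = 10080.

10080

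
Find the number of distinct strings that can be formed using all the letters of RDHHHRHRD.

RDHHHRHRD has 9 letters with D appearing twice, H appearing 4 times, and R appearing 3 times.
The number of distinct arrangements is 9!/(4!·3!·2!) = 362880/288 = 1260.

1260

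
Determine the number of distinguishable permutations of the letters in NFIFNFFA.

The 8 letters of NFIFNFFA have repeats: F appearing 4 times and N appearing twice.
The number of distinct arrangements is 8!/(4!·2!) = 40320/48 = 840.

840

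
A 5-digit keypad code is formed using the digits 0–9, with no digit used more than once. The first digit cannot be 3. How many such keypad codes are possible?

27216

The first digit has 10−1 = 9 choices (anything except 3).
The remaining 4 digits are filled from the other 9 symbols without repetition: 9 × 8 × 7 × 6 = 3024.
Total: 9 × 3024 = 27216.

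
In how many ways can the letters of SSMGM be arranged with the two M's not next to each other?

18

There are 5!/(2!·2!) = 30 arrangements of SSMGM in total.
Arrangements with the M's together: treat MM as one letter, giving (4)!/(2!) = 12.
Subtracting, 30 − 12 = 18 arrangements keep the M's apart.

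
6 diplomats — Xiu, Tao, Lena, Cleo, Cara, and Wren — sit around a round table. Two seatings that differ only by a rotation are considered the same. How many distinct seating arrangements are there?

120

Seat Xiu anywhere (absorbing the rotational symmetry), then permute the other 5: (5)! = 120.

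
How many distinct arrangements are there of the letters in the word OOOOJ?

5

Letter multiplicities in OOOOJ: J×1, O×4.
So there are 5! / (4!) = 5 distinguishable arrangements.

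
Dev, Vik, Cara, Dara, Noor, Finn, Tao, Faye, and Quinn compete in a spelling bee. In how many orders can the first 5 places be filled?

15120

There are 9 choices for 1st place, 8 for 2nd, and so on down to 5 for position 5.
That gives 9 × 8 × 7 × 6 × 5 = 15120.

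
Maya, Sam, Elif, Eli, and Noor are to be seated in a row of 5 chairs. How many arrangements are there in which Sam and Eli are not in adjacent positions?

72

There are 5! = 120 arrangements in all. If Sam and Eli are adjacent, merging them into one block gives 2·(4)! = 48 arrangements.
So 120 − 48 = 72 arrangements keep them apart.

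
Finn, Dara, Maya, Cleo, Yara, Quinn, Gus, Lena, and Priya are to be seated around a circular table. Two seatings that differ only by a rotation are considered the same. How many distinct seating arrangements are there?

40320

Fix one person's seat to break rotational symmetry; the remaining 8 people can be arranged in (8)! = 40320 ways.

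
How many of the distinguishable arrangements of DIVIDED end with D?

180

Fix D in the last position and arrange the remaining 6 letters.
Those 6 letters have D appearing twice and I appearing twice, giving (6)!/(2!·2!) = 180.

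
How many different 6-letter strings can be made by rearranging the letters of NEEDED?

60

Letter multiplicities in NEEDED: D×2, E×3, N×1.
Dividing 6! = 720 by 3!·2! = 12 for the repeated letters gives 60.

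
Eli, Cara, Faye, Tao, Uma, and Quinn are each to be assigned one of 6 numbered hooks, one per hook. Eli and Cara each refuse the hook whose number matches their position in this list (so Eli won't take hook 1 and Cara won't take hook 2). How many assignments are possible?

Let Aᵢ (for i ∈ {1, 2}) be the placements that put person i in their forbidden hook. Any j of these fix j positions, leaving (6−j)! ways to fill the rest, and there are C(2,j) ways to pick which j.
By inclusion–exclusion, the number of valid placements is Σ_{j=0}^{2} (−1)^j C(2,j)·(6−j)!.
Computing: 720 − 240 + 24 = 504.

504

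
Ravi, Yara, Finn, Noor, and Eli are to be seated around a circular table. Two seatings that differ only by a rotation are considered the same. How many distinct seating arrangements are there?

24

Fix one person's seat to break rotational symmetry; the remaining 4 people can be arranged in (4)! = 24 ways.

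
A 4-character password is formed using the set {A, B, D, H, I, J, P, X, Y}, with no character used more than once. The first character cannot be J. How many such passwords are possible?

2688

The first character has 9−1 = 8 choices (anything except J).
The remaining 3 characters are filled from the other 8 symbols without repetition: 8 × 7 × 6 = 336.
Total: 8 × 336 = 2688.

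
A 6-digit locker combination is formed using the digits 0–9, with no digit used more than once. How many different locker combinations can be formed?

This is a permutation of 6 out of 10: P(10,6) = 10!/4!.
That product is 10 × 9 × 8 × 7 × 6 × 5 = 151200.

151200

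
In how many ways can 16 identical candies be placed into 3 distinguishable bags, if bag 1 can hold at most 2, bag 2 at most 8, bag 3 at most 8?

Without the upper bounds there are C(18,2) = 153 ways to split 16 among 3 bags.
Subtract solutions that violate a single cap (substitute x_i' = x_i − (cap_i+1)): x_1 ≥ 3 gives C(15,2) = 105; x_2 ≥ 9 gives C(9,2) = 36; x_3 ≥ 9 gives C(9,2) = 36. Together 177.
Add back pairs where two caps are both exceeded: 15 + 15 + 0 = 30.
By inclusion–exclusion the count is 153 − 177 + 30 = 6.

6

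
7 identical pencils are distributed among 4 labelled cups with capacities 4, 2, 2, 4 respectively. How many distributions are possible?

34

Ignoring the caps, the number of non-negative solutions to x_1+…+x_4 = 7 is C(10,3) = 120.
Subtract solutions that violate a single cap (substitute x_i' = x_i − (cap_i+1)): x_1 ≥ 5 gives C(5,3) = 10; x_2 ≥ 3 gives C(7,3) = 35; x_3 ≥ 3 gives C(7,3) = 35; x_4 ≥ 5 gives C(5,3) = 10. Together 90.
Add back pairs where two caps are both exceeded: 0 + 0 + 0 + 4 + 0 + 0 = 4.
By inclusion–exclusion the count is 120 − 90 + 4 = 34.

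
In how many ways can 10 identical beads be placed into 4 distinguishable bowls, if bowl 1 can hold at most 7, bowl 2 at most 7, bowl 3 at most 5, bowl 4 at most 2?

115

Ignoring the caps, the number of non-negative solutions to x_1+…+x_4 = 10 is C(13,3) = 286.
Subtract solutions that violate a single cap (substitute x_i' = x_i − (cap_i+1)): x_1 ≥ 8 gives C(5,3) = 10; x_2 ≥ 8 gives C(5,3) = 10; x_3 ≥ 6 gives C(7,3) = 35; x_4 ≥ 3 gives C(10,3) = 120. Together 175.
Add back pairs where two caps are both exceeded: 0 + 0 + 0 + 0 + 0 + 4 = 4.
By inclusion–exclusion the count is 286 − 175 + 4 = 115.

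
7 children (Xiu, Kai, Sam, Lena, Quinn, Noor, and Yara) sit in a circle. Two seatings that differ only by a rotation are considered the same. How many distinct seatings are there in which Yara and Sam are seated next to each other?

240

Glue Yara and Sam into a block (2 internal orders). Seating 6 units around a circle gives (5)! arrangements.
So 2 × (5)! = 2 × 120 = 240.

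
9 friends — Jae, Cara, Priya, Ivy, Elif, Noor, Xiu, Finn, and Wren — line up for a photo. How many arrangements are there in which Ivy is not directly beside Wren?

282240

There are 9! = 362880 arrangements in all. If Ivy and Wren are adjacent, merging them into one block gives 2·(8)! = 80640 arrangements.
So 362880 − 80640 = 282240 arrangements keep them apart.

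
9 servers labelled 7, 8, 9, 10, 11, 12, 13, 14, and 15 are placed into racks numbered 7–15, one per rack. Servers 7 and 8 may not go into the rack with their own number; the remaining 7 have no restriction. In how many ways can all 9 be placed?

Let Aᵢ (for i ∈ {7, 8}) be the placements that put server i in its forbidden rack. Any j of these fix j positions, leaving (9−j)! ways to fill the rest, and there are C(2,j) ways to pick which j.
By inclusion–exclusion, the number of valid placements is Σ_{j=0}^{2} (−1)^j C(2,j)·(9−j)!.
Computing: 362880 − 80640 + 5040 = 287280.

287280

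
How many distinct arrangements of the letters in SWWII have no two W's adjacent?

18

Total arrangements of SWWII: 5!/(2!·2!) = 30.
Arrangements with the W's together: treat WW as one letter, giving (4)!/(2!) = 12.
Hence 30 − 12 = 18.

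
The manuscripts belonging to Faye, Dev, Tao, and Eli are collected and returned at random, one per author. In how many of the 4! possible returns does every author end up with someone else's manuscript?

This is the derangement count D_4: permutations of 4 items with no fixed point.
By inclusion–exclusion this is Σ_{j=0}^{4} (−1)^j C(4,j)·(4−j)!.
Computing: 24 − 24 + 12 − 4 + 1 = 9.

9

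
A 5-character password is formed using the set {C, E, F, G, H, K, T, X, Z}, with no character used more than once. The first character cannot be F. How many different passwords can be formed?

13440

The first character has 9−1 = 8 choices (anything except F).
The remaining 4 characters are filled from the other 8 symbols without repetition: 8 × 7 × 6 × 5 = 1680.
Total: 8 × 1680 = 13440.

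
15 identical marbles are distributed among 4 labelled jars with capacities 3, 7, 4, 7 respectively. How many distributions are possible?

Ignoring the caps, the number of non-negative solutions to x_1+…+x_4 = 15 is C(18,3) = 816.
Subtract solutions that violate a single cap (substitute x_i' = x_i − (cap_i+1)): x_1 ≥ 4 gives C(14,3) = 364; x_2 ≥ 8 gives C(10,3) = 120; x_3 ≥ 5 gives C(13,3) = 286; x_4 ≥ 8 gives C(10,3) = 120. Together 890.
Add back pairs where two caps are both exceeded: 20 + 84 + 20 + 10 + 0 + 10 = 144.
By inclusion–exclusion the count is 816 − 890 + 144 = 70.

70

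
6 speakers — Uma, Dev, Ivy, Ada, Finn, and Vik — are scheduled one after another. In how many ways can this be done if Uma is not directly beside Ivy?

There are 6! = 720 arrangements in all. If Uma and Ivy are adjacent, merging them into one block gives 2·(5)! = 240 arrangements.
So 720 − 240 = 480 arrangements keep them apart.

480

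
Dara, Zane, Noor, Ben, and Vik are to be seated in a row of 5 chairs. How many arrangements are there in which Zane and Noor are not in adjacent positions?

72

There are 5! = 120 arrangements in all. If Zane and Noor are adjacent, merging them into one block gives 2·(4)! = 48 arrangements.
Complementary counting: 120 − 48 = 72.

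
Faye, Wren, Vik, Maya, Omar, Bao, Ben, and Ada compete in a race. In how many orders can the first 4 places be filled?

This is an ordered selection of 4 from 8: P(8,4).
That gives 8 × 7 × 6 × 5 = 1680.

1680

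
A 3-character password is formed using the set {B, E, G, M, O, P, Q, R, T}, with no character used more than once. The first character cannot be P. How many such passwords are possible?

448

The first character has 9−1 = 8 choices (anything except P).
The remaining 2 characters are filled from the other 8 symbols without repetition: 8 × 7 = 56.
Total: 8 × 56 = 448.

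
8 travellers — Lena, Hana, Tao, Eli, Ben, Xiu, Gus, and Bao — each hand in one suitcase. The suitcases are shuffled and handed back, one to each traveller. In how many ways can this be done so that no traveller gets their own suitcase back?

14833

Let Aᵢ be the assignments in which traveller i gets their own suitcase. We want the size of the complement of A₁∪…∪A_8.
By inclusion–exclusion this is Σ_{j=0}^{8} (−1)^j C(8,j)·(8−j)!.
Computing: 40320 − 40320 + 20160 − 6720 + 1680 − 336 + 56 − 8 + 1 = 14833.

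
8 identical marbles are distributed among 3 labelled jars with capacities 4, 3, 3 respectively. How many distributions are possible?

6

Without the upper bounds there are C(10,2) = 45 ways to split 8 among 3 jars.
Subtract solutions that violate a single cap (substitute x_i' = x_i − (cap_i+1)): x_1 ≥ 5 gives C(5,2) = 10; x_2 ≥ 4 gives C(6,2) = 15; x_3 ≥ 4 gives C(6,2) = 15. Together 40.
Add back pairs where two caps are both exceeded: 0 + 0 + 1 = 1.
By inclusion–exclusion the count is 45 − 40 + 1 = 6.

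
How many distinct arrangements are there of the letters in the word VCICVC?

60

The 6 letters of VCICVC have repeats: C appearing 3 times and V appearing twice.
Dividing 6! = 720 by 3!·2! = 12 for the repeated letters gives 60.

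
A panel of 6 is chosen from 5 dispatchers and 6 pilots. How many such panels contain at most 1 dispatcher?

31

Split by how many dispatchers are chosen (0 through 1).
Sum: C(5,0)·C(6,6) + C(5,1)·C(6,5) = 1 + 30 = 31.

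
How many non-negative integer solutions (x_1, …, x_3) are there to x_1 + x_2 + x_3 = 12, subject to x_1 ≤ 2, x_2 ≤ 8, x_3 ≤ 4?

By stars and bars, unrestricted non-negative solutions to x_1+…+x_3 = 12 number C(12+2,2) = 91.
Subtract solutions that violate a single cap (substitute x_i' = x_i − (cap_i+1)): x_1 ≥ 3 gives C(11,2) = 55; x_2 ≥ 9 gives C(5,2) = 10; x_3 ≥ 5 gives C(9,2) = 36. Together 101.
Add back pairs where two caps are both exceeded: 1 + 15 + 0 = 16.
By inclusion–exclusion the count is 91 − 101 + 16 = 6.

6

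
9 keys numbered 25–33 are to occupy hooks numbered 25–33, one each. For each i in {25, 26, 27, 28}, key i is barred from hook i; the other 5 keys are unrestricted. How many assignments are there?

229080

Let Aᵢ (for 25 ≤ i ≤ 28) be the placements that put key i in its forbidden hook. Any j of these fix j positions, leaving (9−j)! ways to fill the rest, and there are C(4,j) ways to pick which j.
By inclusion–exclusion, the number of valid placements is Σ_{j=0}^{4} (−1)^j C(4,j)·(9−j)!.
Computing: 362880 − 161280 + 30240 − 2880 + 120 = 229080.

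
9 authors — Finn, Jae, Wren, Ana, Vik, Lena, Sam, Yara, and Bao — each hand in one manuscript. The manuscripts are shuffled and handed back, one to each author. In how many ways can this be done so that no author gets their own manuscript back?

Let Aᵢ be the assignments in which author i gets their own manuscript. We want the size of the complement of A₁∪…∪A_9.
By inclusion–exclusion this is Σ_{j=0}^{9} (−1)^j C(9,j)·(9−j)!.
Computing: 362880 − 362880 + 181440 − 60480 + 15120 − 3024 + 504 − 72 + 9 − 1 = 133496.

133496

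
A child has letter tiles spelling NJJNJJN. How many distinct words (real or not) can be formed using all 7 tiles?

Letter multiplicities in NJJNJJN: J×4, N×3.
So there are 7! / (4!·3!) = 35 distinguishable arrangements.

35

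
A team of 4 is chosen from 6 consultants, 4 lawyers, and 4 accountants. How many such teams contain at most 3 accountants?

Split by how many accountants are chosen (0 through 3).
Sum: C(4,0)·C(10,4) + C(4,1)·C(10,3) + C(4,2)·C(10,2) + C(4,3)·C(10,1) = 210 + 480 + 270 + 40 = 1000.

1000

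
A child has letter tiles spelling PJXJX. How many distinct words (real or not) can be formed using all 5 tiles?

30

The 5 letters of PJXJX have repeats: J appearing twice and X appearing twice.
So there are 5! / (2!·2!) = 30 distinguishable arrangements.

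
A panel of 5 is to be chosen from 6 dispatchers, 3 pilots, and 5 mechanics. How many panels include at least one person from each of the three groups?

With no constraint there are C(14,5) = 2002 possible selections.
Subtract selections that omit an entire group: no dispatchers → C(8,5) = 56; no pilots → C(11,5) = 462; no mechanics → C(9,5) = 126.
Add back selections omitting two groups (i.e. drawn from a single group): C(6,5) + C(3,5) + C(5,5) = 7.
By inclusion–exclusion: 2002 − 644 + 7 = 1365.

1365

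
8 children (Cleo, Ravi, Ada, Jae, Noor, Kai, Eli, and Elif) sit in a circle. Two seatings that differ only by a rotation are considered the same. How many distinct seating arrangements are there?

Seat Cleo anywhere (absorbing the rotational symmetry), then permute the other 7: (7)! = 5040.

5040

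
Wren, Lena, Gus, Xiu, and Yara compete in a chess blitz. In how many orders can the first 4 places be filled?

120

This is an ordered selection of 4 from 5: P(5,4).
That gives 5 × 4 × 3 × 2 = 120.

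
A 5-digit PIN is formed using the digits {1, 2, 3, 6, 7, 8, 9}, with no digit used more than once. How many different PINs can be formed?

2520

This is a permutation of 5 out of 7: P(7,5) = 7!/2!.
That product is 7 × 6 × 5 × 4 × 3 = 2520.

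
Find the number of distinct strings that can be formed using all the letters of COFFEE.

180

The 6 letters of COFFEE have repeats: E appearing twice and F appearing twice.
So there are 6! / (2!·2!) = 180 distinguishable arrangements.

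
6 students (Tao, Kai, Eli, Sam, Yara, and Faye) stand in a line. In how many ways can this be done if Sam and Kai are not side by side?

Of the 6! = 720 arrangements, those with Sam and Kai adjacent number 2 × 5! = 240 (treat the pair as a block with 2 internal orders).
Complementary counting: 720 − 240 = 480.

480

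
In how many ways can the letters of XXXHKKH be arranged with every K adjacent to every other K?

60

Treat the 2 copies of K as a single block. The multiset to arrange is then {KK, H, H, X, X, X}, 6 items in all.
That gives (6)!/(3!·2!) = 60 arrangements.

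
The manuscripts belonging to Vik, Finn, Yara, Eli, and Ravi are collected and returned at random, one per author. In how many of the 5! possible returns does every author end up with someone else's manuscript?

This is the derangement count D_5: permutations of 5 items with no fixed point.
By inclusion–exclusion this is Σ_{j=0}^{5} (−1)^j C(5,j)·(5−j)!.
Computing: 120 − 120 + 60 − 20 + 5 − 1 = 44.

44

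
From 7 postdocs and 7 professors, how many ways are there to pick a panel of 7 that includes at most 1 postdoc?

50

Split by how many postdocs are chosen (0 through 1).
Sum: C(7,0)·C(7,7) + C(7,1)·C(7,6) = 1 + 49 = 50.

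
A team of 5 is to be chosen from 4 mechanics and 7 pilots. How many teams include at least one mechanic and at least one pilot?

441

With no constraint there are C(11,5) = 462 possible selections.
Selections missing a whole group: no mechanics → C(7,5) = 21; no pilots → C(4,5) = 0.
Both groups omitted at once is impossible, so 462 − 21 = 441.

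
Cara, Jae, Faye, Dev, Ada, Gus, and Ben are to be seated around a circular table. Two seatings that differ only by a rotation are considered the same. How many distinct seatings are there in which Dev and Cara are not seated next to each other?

480

Without the restriction there are (6)! = 720 seatings.
Those with Dev next to Cara: fuse the pair into one unit and seat 6 units around a circle — 2·(5)! = 240.
Subtracting, 720 − 240 = 480.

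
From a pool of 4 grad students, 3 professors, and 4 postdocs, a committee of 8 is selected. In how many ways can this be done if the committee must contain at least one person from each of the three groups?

164

Unrestricted: C(11,8) = 165 ways to pick any 8 of the 11.
Subtract selections that omit an entire group: no grad students → C(7,8) = 0; no professors → C(8,8) = 1; no postdocs → C(7,8) = 0.
Add back selections omitting two groups (i.e. drawn from a single group): C(4,8) + C(3,8) + C(4,8) = 0.
By inclusion–exclusion: 165 − 1 + 0 = 164.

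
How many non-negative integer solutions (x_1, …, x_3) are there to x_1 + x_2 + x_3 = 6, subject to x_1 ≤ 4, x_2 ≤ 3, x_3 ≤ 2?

9

Ignoring the caps, the number of non-negative solutions to x_1+…+x_3 = 6 is C(8,2) = 28.
Subtract solutions that violate a single cap (substitute x_i' = x_i − (cap_i+1)): x_1 ≥ 5 gives C(3,2) = 3; x_2 ≥ 4 gives C(4,2) = 6; x_3 ≥ 3 gives C(5,2) = 10. Together 19.
No two caps can be exceeded simultaneously, so the pair terms are all 0.
By inclusion–exclusion the count is 28 − 19 + 0 = 9.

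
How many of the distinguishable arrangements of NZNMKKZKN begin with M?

560

Fix M in the first position and arrange the remaining 8 letters.
Those 8 letters have K appearing 3 times, N appearing 3 times, and Z appearing twice, giving (8)!/(3!·3!·2!) = 560.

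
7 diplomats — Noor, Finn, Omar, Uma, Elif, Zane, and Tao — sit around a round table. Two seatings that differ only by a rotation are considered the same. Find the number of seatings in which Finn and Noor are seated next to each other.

Glue Finn and Noor into a block (2 internal orders). Seating 6 units around a circle gives (5)! arrangements.
So 2 × (5)! = 2 × 120 = 240.

240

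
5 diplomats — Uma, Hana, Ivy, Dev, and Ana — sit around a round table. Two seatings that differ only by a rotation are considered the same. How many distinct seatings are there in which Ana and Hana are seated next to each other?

12

Glue Ana and Hana into a block (2 internal orders). Seating 4 units around a circle gives (3)! arrangements.
So 2 × (3)! = 2 × 6 = 12.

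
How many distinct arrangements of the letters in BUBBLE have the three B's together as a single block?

24

Treat the 3 copies of B as a single block. The multiset to arrange is then {BBB, E, L, U}, 4 items in all.
All 4 items are distinct, so there are (4)! = 24 arrangements.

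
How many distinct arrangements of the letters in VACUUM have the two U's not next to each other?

240

Total arrangements of VACUUM: 6!/(2!) = 360.
Arrangements with the U's together: treat UU as one letter, giving (5)! = 120.
Hence 360 − 120 = 240.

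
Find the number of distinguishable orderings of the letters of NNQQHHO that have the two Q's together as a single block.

Treat the 2 copies of Q as a single block. The multiset to arrange is then {QQ, H, H, N, N, O}, 6 items in all.
That gives (6)!/(2!·2!) = 180 arrangements.

180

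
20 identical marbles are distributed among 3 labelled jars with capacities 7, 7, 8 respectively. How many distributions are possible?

6

By stars and bars, unrestricted non-negative solutions to x_1+…+x_3 = 20 number C(20+2,2) = 231.
Subtract solutions that violate a single cap (substitute x_i' = x_i − (cap_i+1)): x_1 ≥ 8 gives C(14,2) = 91; x_2 ≥ 8 gives C(14,2) = 91; x_3 ≥ 9 gives C(13,2) = 78. Together 260.
Add back pairs where two caps are both exceeded: 15 + 10 + 10 = 35.
By inclusion–exclusion the count is 231 − 260 + 35 = 6.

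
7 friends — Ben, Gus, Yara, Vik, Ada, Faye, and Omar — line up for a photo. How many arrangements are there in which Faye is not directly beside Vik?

3600

Of the 7! = 5040 arrangements, those with Faye and Vik adjacent number 2 × 6! = 1440 (treat the pair as a block with 2 internal orders).
So 5040 − 1440 = 3600 arrangements keep them apart.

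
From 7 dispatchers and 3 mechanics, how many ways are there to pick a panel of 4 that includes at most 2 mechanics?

Split by how many mechanics are chosen (0 through 2).
Sum: C(3,0)·C(7,4) + C(3,1)·C(7,3) + C(3,2)·C(7,2) = 35 + 105 + 63 = 203.

203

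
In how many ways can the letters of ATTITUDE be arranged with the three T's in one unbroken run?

720

Treat the 3 copies of T as a single block. The multiset to arrange is then {TTT, A, D, E, I, U}, 6 items in all.
All 6 items are distinct, so there are (6)! = 720 arrangements.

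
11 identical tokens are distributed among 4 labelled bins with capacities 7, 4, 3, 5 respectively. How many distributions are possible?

Ignoring the caps, the number of non-negative solutions to x_1+…+x_4 = 11 is C(14,3) = 364.
Subtract solutions that violate a single cap (substitute x_i' = x_i − (cap_i+1)): x_1 ≥ 8 gives C(6,3) = 20; x_2 ≥ 5 gives C(9,3) = 84; x_3 ≥ 4 gives C(10,3) = 120; x_4 ≥ 6 gives C(8,3) = 56. Together 280.
Add back pairs where two caps are both exceeded: 0 + 0 + 0 + 10 + 1 + 4 = 15.
By inclusion–exclusion the count is 364 − 280 + 15 = 99.

99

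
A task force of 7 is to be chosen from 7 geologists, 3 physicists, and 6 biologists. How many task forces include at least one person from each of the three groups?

9569

With no constraint there are C(16,7) = 11440 possible selections.
Subtract selections that omit an entire group: no geologists → C(9,7) = 36; no physicists → C(13,7) = 1716; no biologists → C(10,7) = 120.
Add back selections omitting two groups (i.e. drawn from a single group): C(7,7) + C(3,7) + C(6,7) = 1.
By inclusion–exclusion: 11440 − 1872 + 1 = 9569.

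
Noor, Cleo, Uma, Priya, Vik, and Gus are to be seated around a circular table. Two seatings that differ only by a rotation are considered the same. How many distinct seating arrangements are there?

120

Fix one person's seat to break rotational symmetry; the remaining 5 people can be arranged in (5)! = 120 ways.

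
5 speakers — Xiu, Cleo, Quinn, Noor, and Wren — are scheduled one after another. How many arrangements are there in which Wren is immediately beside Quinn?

48

Place the 3 others and the Wren-Quinn pair as 4 objects in a line; the pair has 2 internal arrangements.
So the count is 2·(4)! = 48.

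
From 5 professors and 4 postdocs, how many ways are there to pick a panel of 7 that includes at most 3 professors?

10

Split by how many professors are chosen (0 through 3).
Sum: C(5,0)·C(4,7) + C(5,1)·C(4,6) + C(5,2)·C(4,5) + C(5,3)·C(4,4) = 0 + 0 + 0 + 10 = 10.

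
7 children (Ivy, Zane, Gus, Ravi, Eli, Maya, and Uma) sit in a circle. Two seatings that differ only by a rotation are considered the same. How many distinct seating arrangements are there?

720

Seat Ivy anywhere (absorbing the rotational symmetry), then permute the other 6: (6)! = 720.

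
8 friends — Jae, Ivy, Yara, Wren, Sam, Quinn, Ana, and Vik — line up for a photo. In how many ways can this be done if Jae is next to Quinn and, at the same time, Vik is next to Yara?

Treat {Jae,Quinn} as one block (2 orders) and {Vik,Yara} as another (2 orders).
That leaves 6 units to arrange: 2 × 2 × 6! = 4 × 720 = 2880.

2880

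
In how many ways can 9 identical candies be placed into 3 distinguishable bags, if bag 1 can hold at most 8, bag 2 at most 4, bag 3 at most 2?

Ignoring the caps, the number of non-negative solutions to x_1+…+x_3 = 9 is C(11,2) = 55.
Subtract solutions that violate a single cap (substitute x_i' = x_i − (cap_i+1)): x_1 ≥ 9 gives C(2,2) = 1; x_2 ≥ 5 gives C(6,2) = 15; x_3 ≥ 3 gives C(8,2) = 28. Together 44.
Add back pairs where two caps are both exceeded: 0 + 0 + 3 = 3.
By inclusion–exclusion the count is 55 − 44 + 3 = 14.

14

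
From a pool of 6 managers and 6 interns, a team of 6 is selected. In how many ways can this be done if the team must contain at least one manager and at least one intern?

922

With no constraint there are C(12,6) = 924 possible selections.
Selections missing a whole group: no managers → C(6,6) = 1; no interns → C(6,6) = 1.
Both groups omitted at once is impossible, so 924 − 2 = 922.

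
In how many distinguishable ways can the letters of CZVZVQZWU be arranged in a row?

30240

Letter multiplicities in CZVZVQZWU: C×1, Q×1, U×1, V×2, W×1, Z×3.
Dividing 9! = 362880 by 3!·2! = 12 for the repeated letters gives 30240.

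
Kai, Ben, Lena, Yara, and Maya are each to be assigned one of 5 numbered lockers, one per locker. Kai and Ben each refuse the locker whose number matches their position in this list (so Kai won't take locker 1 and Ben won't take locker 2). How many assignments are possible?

78

Let Aᵢ (for i ∈ {1, 2}) be the placements that put person i in their forbidden locker. Any j of these fix j positions, leaving (5−j)! ways to fill the rest, and there are C(2,j) ways to pick which j.
By inclusion–exclusion, the number of valid placements is Σ_{j=0}^{2} (−1)^j C(2,j)·(5−j)!.
Computing: 120 − 48 + 6 = 78.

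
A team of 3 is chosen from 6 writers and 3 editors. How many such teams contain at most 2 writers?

Split by how many writers are chosen (0 through 2).
Sum: C(6,0)·C(3,3) + C(6,1)·C(3,2) + C(6,2)·C(3,1) = 1 + 18 + 45 = 64.

64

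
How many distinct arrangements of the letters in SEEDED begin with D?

20

Fix D in the first position and arrange the remaining 5 letters.
Those 5 letters have E appearing 3 times, giving (5)!/(3!) = 20.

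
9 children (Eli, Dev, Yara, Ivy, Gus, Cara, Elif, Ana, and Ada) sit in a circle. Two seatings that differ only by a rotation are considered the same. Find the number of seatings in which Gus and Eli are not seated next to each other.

30240

Without the restriction there are (8)! = 40320 seatings.
Seatings with Gus beside Eli: treat them as a block with 2 internal orders, giving 2 × (7)! = 10080.
Subtracting, 40320 − 10080 = 30240.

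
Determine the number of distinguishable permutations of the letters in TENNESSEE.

Letter multiplicities in TENNESSEE: E×4, N×2, S×2, T×1.
So there are 9! / (4!·2!·2!) = 3780 distinguishable arrangements.

3780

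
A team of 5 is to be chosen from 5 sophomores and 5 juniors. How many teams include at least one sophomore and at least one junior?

250

With no constraint there are C(10,5) = 252 possible selections.
Selections missing a whole group: no sophomores → C(5,5) = 1; no juniors → C(5,5) = 1.
Both groups omitted at once is impossible, so 252 − 2 = 250.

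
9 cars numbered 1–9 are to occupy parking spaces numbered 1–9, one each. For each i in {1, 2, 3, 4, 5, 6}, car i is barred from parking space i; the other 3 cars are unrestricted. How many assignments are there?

183822

Let Aᵢ (for 1 ≤ i ≤ 6) be the placements that put car i in its forbidden parking space. Any j of these fix j positions, leaving (9−j)! ways to fill the rest, and there are C(6,j) ways to pick which j.
By inclusion–exclusion, the number of valid placements is Σ_{j=0}^{6} (−1)^j C(6,j)·(9−j)!.
Computing: 362880 − 241920 + 75600 − 14400 + 1800 − 144 + 6 = 183822.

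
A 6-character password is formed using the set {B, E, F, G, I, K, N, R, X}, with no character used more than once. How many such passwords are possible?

60480

This is a permutation of 6 out of 9: P(9,6) = 9!/3!.
That product is 9 × 8 × 7 × 6 × 5 × 4 = 60480.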